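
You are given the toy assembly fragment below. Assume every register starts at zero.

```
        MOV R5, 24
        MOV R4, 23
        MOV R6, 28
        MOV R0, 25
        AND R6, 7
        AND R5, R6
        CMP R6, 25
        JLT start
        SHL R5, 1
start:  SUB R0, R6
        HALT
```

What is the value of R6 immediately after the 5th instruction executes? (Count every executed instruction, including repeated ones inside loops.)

4

R5=24
R4=23
R6=28
R0=25
R6=28&7=4
After step 5: R6 = 4.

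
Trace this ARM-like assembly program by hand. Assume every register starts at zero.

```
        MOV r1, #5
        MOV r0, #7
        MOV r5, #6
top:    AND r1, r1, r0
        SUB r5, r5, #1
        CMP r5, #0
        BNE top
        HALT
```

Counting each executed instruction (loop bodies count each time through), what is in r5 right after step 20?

2

after MOV r1, #5: r1=5
after MOV r0, #7: r0=7
after MOV r5, #6: r5=6
after AND r1, r1, r0: r1=5&7=5
after SUB r5, r5, #1: r5=6-1=5
CMP r5, #0  (cmp 5,0)
BNE top: taken
after AND r1, r1, r0: r1=5&7=5
after SUB r5, r5, #1: r5=5-1=4
CMP r5, #0  (cmp 4,0)
BNE top: taken
after AND r1, r1, r0: r1=5&7=5
after SUB r5, r5, #1: r5=4-1=3
CMP r5, #0  (cmp 3,0)
BNE top: taken
after AND r1, r1, r0: r1=5&7=5
after SUB r5, r5, #1: r5=3-1=2
CMP r5, #0  (cmp 2,0)
BNE top: taken
after AND r1, r1, r0: r1=5&7=5
After step 20: r5 = 2.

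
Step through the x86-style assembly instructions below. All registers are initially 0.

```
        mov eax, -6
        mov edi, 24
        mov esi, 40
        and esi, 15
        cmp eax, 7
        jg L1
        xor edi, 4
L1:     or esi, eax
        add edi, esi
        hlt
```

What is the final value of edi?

eax=-6
edi=24
esi=40
esi=40&15=8
cmp eax, 7  (cmp -6,7)
jg L1: not taken
edi=24^4=28
esi=8|(-6)=-6
edi=28+(-6)=22
halt.

22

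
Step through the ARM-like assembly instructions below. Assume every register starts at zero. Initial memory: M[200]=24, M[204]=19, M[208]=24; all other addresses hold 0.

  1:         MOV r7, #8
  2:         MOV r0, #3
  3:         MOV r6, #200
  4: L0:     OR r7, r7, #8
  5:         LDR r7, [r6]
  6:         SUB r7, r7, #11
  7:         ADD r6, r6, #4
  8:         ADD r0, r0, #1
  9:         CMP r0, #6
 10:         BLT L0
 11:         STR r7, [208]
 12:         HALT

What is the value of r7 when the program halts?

13

after MOV r7, #8: r7=8
after MOV r0, #3: r0=3
after MOV r6, #200: r6=200
after OR r7, r7, #8: r7=8|8=8
after LDR r7, [r6]: r7=M[200]=24
after SUB r7, r7, #11: r7=24-11=13
after ADD r6, r6, #4: r6=200+4=204
after ADD r0, r0, #1: r0=3+1=4
CMP r0, #6  (cmp 4,6)
BLT L0: taken
after OR r7, r7, #8: r7=13|8=13
after LDR r7, [r6]: r7=M[204]=19
after SUB r7, r7, #11: r7=19-11=8
after ADD r6, r6, #4: r6=204+4=208
after ADD r0, r0, #1: r0=4+1=5
CMP r0, #6  (cmp 5,6)
BLT L0: taken
after OR r7, r7, #8: r7=8|8=8
after LDR r7, [r6]: r7=M[208]=24
after SUB r7, r7, #11: r7=24-11=13
after ADD r6, r6, #4: r6=208+4=212
after ADD r0, r0, #1: r0=5+1=6
CMP r0, #6  (cmp 6,6)
BLT L0: not taken
STR r7, [208] → M[208]=13
halt.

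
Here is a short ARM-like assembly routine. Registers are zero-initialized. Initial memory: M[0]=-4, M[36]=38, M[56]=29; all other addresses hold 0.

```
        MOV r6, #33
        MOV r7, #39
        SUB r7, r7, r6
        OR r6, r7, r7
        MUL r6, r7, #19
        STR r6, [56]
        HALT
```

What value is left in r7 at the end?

6

MOV r6, #33 → r6=33
MOV r7, #39 → r7=39
SUB r7, r7, r6 → r7=39-33=6
OR r6, r7, r7 → r6=6|6=6
MUL r6, r7, #19 → r6=6*19=114
STR r6, [56] → M[56]=114
halt.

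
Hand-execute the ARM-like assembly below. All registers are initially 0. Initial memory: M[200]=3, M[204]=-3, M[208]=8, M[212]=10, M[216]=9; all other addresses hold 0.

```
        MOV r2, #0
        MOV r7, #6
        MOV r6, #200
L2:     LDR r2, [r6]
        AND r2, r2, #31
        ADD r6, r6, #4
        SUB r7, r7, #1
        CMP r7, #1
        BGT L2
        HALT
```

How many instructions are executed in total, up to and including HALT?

r2=0
r7=6
r6=200
r2=M[200]=3
r2=3&31=3
r6=200+4=204
r7=6-1=5
CMP r7, #1  (cmp 5,1)
BGT L2: taken
r2=M[204]=-3
r2=(-3)&31=29
r6=204+4=208
r7=5-1=4
CMP r7, #1  (cmp 4,1)
BGT L2: taken
r2=M[208]=8
r2=8&31=8
r6=208+4=212
r7=4-1=3
CMP r7, #1  (cmp 3,1)
BGT L2: taken
r2=M[212]=10
r2=10&31=10
r6=212+4=216
r7=3-1=2
CMP r7, #1  (cmp 2,1)
BGT L2: taken
r2=M[216]=9
r2=9&31=9
r6=216+4=220
r7=2-1=1
CMP r7, #1  (cmp 1,1)
BGT L2: not taken
halt.
Total executed instructions: 34.

34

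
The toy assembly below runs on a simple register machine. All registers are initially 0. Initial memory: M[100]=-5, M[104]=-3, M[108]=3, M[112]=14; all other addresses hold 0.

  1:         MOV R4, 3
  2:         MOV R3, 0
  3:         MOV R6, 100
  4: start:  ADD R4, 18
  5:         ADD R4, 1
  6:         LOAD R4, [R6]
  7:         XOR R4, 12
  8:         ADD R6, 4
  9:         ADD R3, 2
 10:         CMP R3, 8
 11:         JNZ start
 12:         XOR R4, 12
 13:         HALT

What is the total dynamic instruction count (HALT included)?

after MOV R4, 3: R4=3
after MOV R3, 0: R3=0
after MOV R6, 100: R6=100
after ADD R4, 18: R4=3+18=21
after ADD R4, 1: R4=21+1=22
after LOAD R4, [R6]: R4=M[100]=-5
after XOR R4, 12: R4=(-5)^12=-9
after ADD R6, 4: R6=100+4=104
after ADD R3, 2: R3=0+2=2
CMP R3, 8  (cmp 2,8)
JNZ start: taken
after ADD R4, 18: R4=(-9)+18=9
after ADD R4, 1: R4=9+1=10
after LOAD R4, [R6]: R4=M[104]=-3
after XOR R4, 12: R4=(-3)^12=-15
after ADD R6, 4: R6=104+4=108
after ADD R3, 2: R3=2+2=4
CMP R3, 8  (cmp 4,8)
JNZ start: taken
after ADD R4, 18: R4=(-15)+18=3
after ADD R4, 1: R4=3+1=4
after LOAD R4, [R6]: R4=M[108]=3
after XOR R4, 12: R4=3^12=15
after ADD R6, 4: R6=108+4=112
after ADD R3, 2: R3=4+2=6
CMP R3, 8  (cmp 6,8)
JNZ start: taken
after ADD R4, 18: R4=15+18=33
after ADD R4, 1: R4=33+1=34
after LOAD R4, [R6]: R4=M[112]=14
after XOR R4, 12: R4=14^12=2
after ADD R6, 4: R6=112+4=116
after ADD R3, 2: R3=6+2=8
CMP R3, 8  (cmp 8,8)
JNZ start: not taken
after XOR R4, 12: R4=2^12=14
halt.
Total executed instructions: 37.

37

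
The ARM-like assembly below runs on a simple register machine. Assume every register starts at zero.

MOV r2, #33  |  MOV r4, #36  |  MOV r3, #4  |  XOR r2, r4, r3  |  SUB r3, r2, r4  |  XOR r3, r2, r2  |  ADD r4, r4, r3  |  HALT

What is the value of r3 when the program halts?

0

r2=33
r4=36
r3=4
r2=36^4=32
r3=32-36=-4
r3=32^32=0
r4=36+0=36
halt.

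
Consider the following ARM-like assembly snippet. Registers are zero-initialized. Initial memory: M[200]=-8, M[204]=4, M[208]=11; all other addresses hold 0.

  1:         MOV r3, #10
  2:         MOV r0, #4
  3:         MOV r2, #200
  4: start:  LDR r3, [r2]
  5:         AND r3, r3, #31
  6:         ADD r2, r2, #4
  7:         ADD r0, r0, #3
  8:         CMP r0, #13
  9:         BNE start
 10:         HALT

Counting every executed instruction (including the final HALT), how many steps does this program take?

22

MOV r3, #10 → r3=10
MOV r0, #4 → r0=4
MOV r2, #200 → r2=200
LDR r3, [r2] → r3=M[200]=-8
AND r3, r3, #31 → r3=(-8)&31=24
ADD r2, r2, #4 → r2=200+4=204
ADD r0, r0, #3 → r0=4+3=7
CMP r0, #13  (cmp 7,13)
BNE start: taken
LDR r3, [r2] → r3=M[204]=4
AND r3, r3, #31 → r3=4&31=4
ADD r2, r2, #4 → r2=204+4=208
ADD r0, r0, #3 → r0=7+3=10
CMP r0, #13  (cmp 10,13)
BNE start: taken
LDR r3, [r2] → r3=M[208]=11
AND r3, r3, #31 → r3=11&31=11
ADD r2, r2, #4 → r2=208+4=212
ADD r0, r0, #3 → r0=10+3=13
CMP r0, #13  (cmp 13,13)
BNE start: not taken
halt.
Total executed instructions: 22.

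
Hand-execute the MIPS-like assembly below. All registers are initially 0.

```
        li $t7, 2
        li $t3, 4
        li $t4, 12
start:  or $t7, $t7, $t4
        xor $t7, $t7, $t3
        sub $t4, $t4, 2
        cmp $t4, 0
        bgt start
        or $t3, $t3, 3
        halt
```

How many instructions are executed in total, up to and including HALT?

35

$t7=2
$t3=4
$t4=12
$t7=2|12=14
$t7=14^4=10
$t4=12-2=10
cmp $t4, 0  (cmp 10,0)
bgt start: taken
$t7=10|10=10
$t7=10^4=14
$t4=10-2=8
cmp $t4, 0  (cmp 8,0)
bgt start: taken
$t7=14|8=14
$t7=14^4=10
$t4=8-2=6
cmp $t4, 0  (cmp 6,0)
bgt start: taken
$t7=10|6=14
$t7=14^4=10
$t4=6-2=4
cmp $t4, 0  (cmp 4,0)
bgt start: taken
$t7=10|4=14
$t7=14^4=10
$t4=4-2=2
cmp $t4, 0  (cmp 2,0)
bgt start: taken
$t7=10|2=10
$t7=10^4=14
$t4=2-2=0
cmp $t4, 0  (cmp 0,0)
bgt start: not taken
$t3=4|3=7
halt.
Total executed instructions: 35.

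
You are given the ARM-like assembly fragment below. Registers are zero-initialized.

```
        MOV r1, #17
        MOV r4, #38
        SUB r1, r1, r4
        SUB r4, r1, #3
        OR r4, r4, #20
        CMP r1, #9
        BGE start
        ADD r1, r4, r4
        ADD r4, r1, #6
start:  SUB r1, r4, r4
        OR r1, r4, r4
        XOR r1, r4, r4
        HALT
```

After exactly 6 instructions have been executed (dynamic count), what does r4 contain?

-4

r1=17
r4=38
r1=17-38=-21
r4=(-21)-3=-24
r4=(-24)|20=-4
CMP r1, #9  (cmp -21,9)
After step 6: r4 = -4.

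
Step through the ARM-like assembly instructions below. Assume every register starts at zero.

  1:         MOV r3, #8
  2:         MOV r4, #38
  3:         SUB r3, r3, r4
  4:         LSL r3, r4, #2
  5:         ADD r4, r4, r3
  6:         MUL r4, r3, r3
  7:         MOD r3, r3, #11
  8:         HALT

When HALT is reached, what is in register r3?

MOV r3, #8 → r3=8
MOV r4, #38 → r4=38
SUB r3, r3, r4 → r3=8-38=-30
LSL r3, r4, #2 → r3=38<<2=152
ADD r4, r4, r3 → r4=38+152=190
MUL r4, r3, r3 → r4=152*152=23104
MOD r3, r3, #11 → r3=152%11=9
halt.

9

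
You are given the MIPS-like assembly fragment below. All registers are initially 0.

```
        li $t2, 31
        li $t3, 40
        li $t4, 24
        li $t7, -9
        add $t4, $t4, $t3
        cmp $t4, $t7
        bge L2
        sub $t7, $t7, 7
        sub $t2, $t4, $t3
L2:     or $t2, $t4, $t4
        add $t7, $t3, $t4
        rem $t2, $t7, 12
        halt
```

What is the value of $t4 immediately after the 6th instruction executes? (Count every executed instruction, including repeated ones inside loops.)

after li $t2, 31: $t2=31
after li $t3, 40: $t3=40
after li $t4, 24: $t4=24
after li $t7, -9: $t7=-9
after add $t4, $t4, $t3: $t4=24+40=64
cmp $t4, $t7  (cmp 64,-9)
After step 6: $t4 = 64.

64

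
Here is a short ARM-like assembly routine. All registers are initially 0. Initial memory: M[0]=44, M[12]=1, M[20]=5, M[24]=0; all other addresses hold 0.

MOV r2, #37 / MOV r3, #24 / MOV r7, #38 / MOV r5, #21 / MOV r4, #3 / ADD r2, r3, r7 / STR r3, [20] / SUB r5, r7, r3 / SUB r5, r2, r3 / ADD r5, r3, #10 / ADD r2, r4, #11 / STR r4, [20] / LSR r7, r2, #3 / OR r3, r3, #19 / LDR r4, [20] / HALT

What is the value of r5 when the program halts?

r2=37
r3=24
r7=38
r5=21
r4=3
r2=24+38=62
STR r3, [20] → M[20]=24
r5=38-24=14
r5=62-24=38
r5=24+10=34
r2=3+11=14
STR r4, [20] → M[20]=3
r7=14>>3=1
r3=24|19=27
r4=M[20]=3
halt.

34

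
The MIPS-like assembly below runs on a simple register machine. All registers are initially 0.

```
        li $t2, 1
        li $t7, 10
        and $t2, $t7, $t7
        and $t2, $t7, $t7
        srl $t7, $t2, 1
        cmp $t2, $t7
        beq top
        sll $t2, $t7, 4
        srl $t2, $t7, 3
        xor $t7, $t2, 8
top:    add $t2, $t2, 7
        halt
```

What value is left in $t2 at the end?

$t2=1
$t7=10
$t2=10&10=10
$t2=10&10=10
$t7=10>>1=5
cmp $t2, $t7  (cmp 10,5)
beq top: not taken
$t2=5<<4=80
$t2=5>>3=0
$t7=0^8=8
$t2=0+7=7
halt.

7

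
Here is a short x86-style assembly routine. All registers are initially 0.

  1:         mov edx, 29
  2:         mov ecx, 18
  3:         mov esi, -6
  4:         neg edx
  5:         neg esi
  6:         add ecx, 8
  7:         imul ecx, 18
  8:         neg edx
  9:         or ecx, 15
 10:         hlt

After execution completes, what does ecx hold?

mov edx, 29 → edx=29
mov ecx, 18 → ecx=18
mov esi, -6 → esi=-6
neg edx → edx=-(29)=-29
neg esi → esi=-(-6)=6
add ecx, 8 → ecx=18+8=26
imul ecx, 18 → ecx=26*18=468
neg edx → edx=-(-29)=29
or ecx, 15 → ecx=468|15=479
halt.

479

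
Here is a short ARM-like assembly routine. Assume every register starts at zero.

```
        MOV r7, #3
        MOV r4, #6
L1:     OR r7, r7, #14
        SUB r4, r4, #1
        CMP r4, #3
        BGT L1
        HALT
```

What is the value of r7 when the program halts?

15

after MOV r7, #3: r7=3
after MOV r4, #6: r4=6
after OR r7, r7, #14: r7=3|14=15
after SUB r4, r4, #1: r4=6-1=5
CMP r4, #3  (cmp 5,3)
BGT L1: taken
after OR r7, r7, #14: r7=15|14=15
after SUB r4, r4, #1: r4=5-1=4
CMP r4, #3  (cmp 4,3)
BGT L1: taken
after OR r7, r7, #14: r7=15|14=15
after SUB r4, r4, #1: r4=4-1=3
CMP r4, #3  (cmp 3,3)
BGT L1: not taken
halt.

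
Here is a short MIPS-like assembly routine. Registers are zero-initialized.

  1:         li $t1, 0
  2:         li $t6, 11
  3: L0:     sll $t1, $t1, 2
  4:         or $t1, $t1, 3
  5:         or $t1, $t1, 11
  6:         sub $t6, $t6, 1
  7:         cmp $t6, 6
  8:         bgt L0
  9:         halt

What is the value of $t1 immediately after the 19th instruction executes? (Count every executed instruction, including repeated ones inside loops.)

191

li $t1, 0 → $t1=0
li $t6, 11 → $t6=11
sll $t1, $t1, 2 → $t1=0<<2=0
or $t1, $t1, 3 → $t1=0|3=3
or $t1, $t1, 11 → $t1=3|11=11
sub $t6, $t6, 1 → $t6=11-1=10
cmp $t6, 6  (cmp 10,6)
bgt L0: taken
sll $t1, $t1, 2 → $t1=11<<2=44
or $t1, $t1, 3 → $t1=44|3=47
or $t1, $t1, 11 → $t1=47|11=47
sub $t6, $t6, 1 → $t6=10-1=9
cmp $t6, 6  (cmp 9,6)
bgt L0: taken
sll $t1, $t1, 2 → $t1=47<<2=188
or $t1, $t1, 3 → $t1=188|3=191
or $t1, $t1, 11 → $t1=191|11=191
sub $t6, $t6, 1 → $t6=9-1=8
cmp $t6, 6  (cmp 8,6)
After step 19: $t1 = 191.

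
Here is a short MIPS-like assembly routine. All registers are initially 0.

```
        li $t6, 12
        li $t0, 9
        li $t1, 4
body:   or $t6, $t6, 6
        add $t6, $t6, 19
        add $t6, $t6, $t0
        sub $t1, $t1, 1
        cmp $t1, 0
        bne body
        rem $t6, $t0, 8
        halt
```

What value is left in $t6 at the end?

$t6=12
$t0=9
$t1=4
$t6=12|6=14
$t6=14+19=33
$t6=33+9=42
$t1=4-1=3
cmp $t1, 0  (cmp 3,0)
bne body: taken
$t6=42|6=46
$t6=46+19=65
$t6=65+9=74
$t1=3-1=2
cmp $t1, 0  (cmp 2,0)
bne body: taken
$t6=74|6=78
$t6=78+19=97
$t6=97+9=106
$t1=2-1=1
cmp $t1, 0  (cmp 1,0)
bne body: taken
$t6=106|6=110
$t6=110+19=129
$t6=129+9=138
$t1=1-1=0
cmp $t1, 0  (cmp 0,0)
bne body: not taken
$t6=9%8=1
halt.

1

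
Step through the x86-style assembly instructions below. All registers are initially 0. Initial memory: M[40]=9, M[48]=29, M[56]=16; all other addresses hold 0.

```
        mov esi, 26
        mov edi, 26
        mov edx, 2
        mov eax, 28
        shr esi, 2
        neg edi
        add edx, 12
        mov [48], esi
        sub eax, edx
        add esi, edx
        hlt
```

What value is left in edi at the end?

esi=26
edi=26
edx=2
eax=28
esi=26>>2=6
edi=-(26)=-26
edx=2+12=14
mov [48], esi → M[48]=6
eax=28-14=14
esi=6+14=20
halt.

-26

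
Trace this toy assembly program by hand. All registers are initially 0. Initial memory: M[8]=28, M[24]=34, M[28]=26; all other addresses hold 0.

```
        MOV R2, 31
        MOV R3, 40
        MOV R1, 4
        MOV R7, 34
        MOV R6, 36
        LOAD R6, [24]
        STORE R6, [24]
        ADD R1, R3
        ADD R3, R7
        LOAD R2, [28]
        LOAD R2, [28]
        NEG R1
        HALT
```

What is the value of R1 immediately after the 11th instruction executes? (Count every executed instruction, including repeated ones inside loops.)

44

R2=31
R3=40
R1=4
R7=34
R6=36
R6=M[24]=34
STORE R6, [24] → M[24]=34
R1=4+40=44
R3=40+34=74
R2=M[28]=26
R2=M[28]=26
After step 11: R1 = 44.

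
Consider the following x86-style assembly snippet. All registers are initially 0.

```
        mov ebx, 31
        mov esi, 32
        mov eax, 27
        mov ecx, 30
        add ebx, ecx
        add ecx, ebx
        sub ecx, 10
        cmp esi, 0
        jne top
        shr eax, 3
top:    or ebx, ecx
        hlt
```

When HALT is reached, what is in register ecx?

81

mov ebx, 31 → ebx=31
mov esi, 32 → esi=32
mov eax, 27 → eax=27
mov ecx, 30 → ecx=30
add ebx, ecx → ebx=31+30=61
add ecx, ebx → ecx=30+61=91
sub ecx, 10 → ecx=91-10=81
cmp esi, 0  (cmp 32,0)
jne top: taken
or ebx, ecx → ebx=61|81=125
halt.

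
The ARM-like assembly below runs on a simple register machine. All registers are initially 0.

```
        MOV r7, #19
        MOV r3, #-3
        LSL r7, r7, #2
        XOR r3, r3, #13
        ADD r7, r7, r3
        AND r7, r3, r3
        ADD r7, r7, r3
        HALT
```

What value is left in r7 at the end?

-32

MOV r7, #19 → r7=19
MOV r3, #-3 → r3=-3
LSL r7, r7, #2 → r7=19<<2=76
XOR r3, r3, #13 → r3=(-3)^13=-16
ADD r7, r7, r3 → r7=76+(-16)=60
AND r7, r3, r3 → r7=(-16)&(-16)=-16
ADD r7, r7, r3 → r7=(-16)+(-16)=-32
halt.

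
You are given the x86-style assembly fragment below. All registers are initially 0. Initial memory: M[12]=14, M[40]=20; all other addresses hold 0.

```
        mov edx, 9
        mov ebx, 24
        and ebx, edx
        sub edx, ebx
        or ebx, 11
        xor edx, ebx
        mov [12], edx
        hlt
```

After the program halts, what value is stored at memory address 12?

10

mov edx, 9 → edx=9
mov ebx, 24 → ebx=24
and ebx, edx → ebx=24&9=8
sub edx, ebx → edx=9-8=1
or ebx, 11 → ebx=8|11=11
xor edx, ebx → edx=1^11=10
mov [12], edx → M[12]=10
halt.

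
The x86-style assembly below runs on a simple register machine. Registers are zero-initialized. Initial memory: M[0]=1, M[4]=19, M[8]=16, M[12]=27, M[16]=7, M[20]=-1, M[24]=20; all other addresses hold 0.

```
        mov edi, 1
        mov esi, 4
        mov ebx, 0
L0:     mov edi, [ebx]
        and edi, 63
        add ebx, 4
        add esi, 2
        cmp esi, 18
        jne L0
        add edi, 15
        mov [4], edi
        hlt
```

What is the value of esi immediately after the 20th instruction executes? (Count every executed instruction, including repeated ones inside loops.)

10

after mov edi, 1: edi=1
after mov esi, 4: esi=4
after mov ebx, 0: ebx=0
after mov edi, [ebx]: edi=M[0]=1
after and edi, 63: edi=1&63=1
after add ebx, 4: ebx=0+4=4
after add esi, 2: esi=4+2=6
cmp esi, 18  (cmp 6,18)
jne L0: taken
after mov edi, [ebx]: edi=M[4]=19
after and edi, 63: edi=19&63=19
after add ebx, 4: ebx=4+4=8
after add esi, 2: esi=6+2=8
cmp esi, 18  (cmp 8,18)
jne L0: taken
after mov edi, [ebx]: edi=M[8]=16
after and edi, 63: edi=16&63=16
after add ebx, 4: ebx=8+4=12
after add esi, 2: esi=8+2=10
cmp esi, 18  (cmp 10,18)
After step 20: esi = 10.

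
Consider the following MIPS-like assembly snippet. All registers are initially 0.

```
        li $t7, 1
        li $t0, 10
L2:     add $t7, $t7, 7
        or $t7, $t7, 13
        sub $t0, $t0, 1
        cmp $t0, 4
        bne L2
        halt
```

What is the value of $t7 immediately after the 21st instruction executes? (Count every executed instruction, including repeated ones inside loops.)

li $t7, 1 → $t7=1
li $t0, 10 → $t0=10
add $t7, $t7, 7 → $t7=1+7=8
or $t7, $t7, 13 → $t7=8|13=13
sub $t0, $t0, 1 → $t0=10-1=9
cmp $t0, 4  (cmp 9,4)
bne L2: taken
add $t7, $t7, 7 → $t7=13+7=20
or $t7, $t7, 13 → $t7=20|13=29
sub $t0, $t0, 1 → $t0=9-1=8
cmp $t0, 4  (cmp 8,4)
bne L2: taken
add $t7, $t7, 7 → $t7=29+7=36
or $t7, $t7, 13 → $t7=36|13=45
sub $t0, $t0, 1 → $t0=8-1=7
cmp $t0, 4  (cmp 7,4)
bne L2: taken
add $t7, $t7, 7 → $t7=45+7=52
or $t7, $t7, 13 → $t7=52|13=61
sub $t0, $t0, 1 → $t0=7-1=6
cmp $t0, 4  (cmp 6,4)
After step 21: $t7 = 61.

61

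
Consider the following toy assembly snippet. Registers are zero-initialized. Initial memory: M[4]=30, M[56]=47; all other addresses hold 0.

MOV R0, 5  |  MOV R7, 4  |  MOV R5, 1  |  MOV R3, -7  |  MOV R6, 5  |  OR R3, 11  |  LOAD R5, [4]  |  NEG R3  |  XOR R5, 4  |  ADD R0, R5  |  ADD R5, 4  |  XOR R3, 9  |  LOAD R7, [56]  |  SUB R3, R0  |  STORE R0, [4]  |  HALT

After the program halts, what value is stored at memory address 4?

MOV R0, 5 → R0=5
MOV R7, 4 → R7=4
MOV R5, 1 → R5=1
MOV R3, -7 → R3=-7
MOV R6, 5 → R6=5
OR R3, 11 → R3=(-7)|11=-5
LOAD R5, [4] → R5=M[4]=30
NEG R3 → R3=-(-5)=5
XOR R5, 4 → R5=30^4=26
ADD R0, R5 → R0=5+26=31
ADD R5, 4 → R5=26+4=30
XOR R3, 9 → R3=5^9=12
LOAD R7, [56] → R7=M[56]=47
SUB R3, R0 → R3=12-31=-19
STORE R0, [4] → M[4]=31
halt.

31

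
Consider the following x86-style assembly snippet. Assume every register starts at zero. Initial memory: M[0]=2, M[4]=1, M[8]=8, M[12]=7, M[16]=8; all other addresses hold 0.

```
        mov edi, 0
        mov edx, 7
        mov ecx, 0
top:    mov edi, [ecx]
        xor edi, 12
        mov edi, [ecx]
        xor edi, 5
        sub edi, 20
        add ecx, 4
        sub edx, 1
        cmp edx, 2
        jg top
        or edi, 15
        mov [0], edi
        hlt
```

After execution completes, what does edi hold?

after mov edi, 0: edi=0
after mov edx, 7: edx=7
after mov ecx, 0: ecx=0
after mov edi, [ecx]: edi=M[0]=2
after xor edi, 12: edi=2^12=14
after mov edi, [ecx]: edi=M[0]=2
after xor edi, 5: edi=2^5=7
after sub edi, 20: edi=7-20=-13
after add ecx, 4: ecx=0+4=4
after sub edx, 1: edx=7-1=6
cmp edx, 2  (cmp 6,2)
jg top: taken
after mov edi, [ecx]: edi=M[4]=1
after xor edi, 12: edi=1^12=13
after mov edi, [ecx]: edi=M[4]=1
after xor edi, 5: edi=1^5=4
after sub edi, 20: edi=4-20=-16
after add ecx, 4: ecx=4+4=8
after sub edx, 1: edx=6-1=5
cmp edx, 2  (cmp 5,2)
jg top: taken
after mov edi, [ecx]: edi=M[8]=8
after xor edi, 12: edi=8^12=4
after mov edi, [ecx]: edi=M[8]=8
after xor edi, 5: edi=8^5=13
after sub edi, 20: edi=13-20=-7
after add ecx, 4: ecx=8+4=12
after sub edx, 1: edx=5-1=4
cmp edx, 2  (cmp 4,2)
jg top: taken
after mov edi, [ecx]: edi=M[12]=7
after xor edi, 12: edi=7^12=11
after mov edi, [ecx]: edi=M[12]=7
after xor edi, 5: edi=7^5=2
after sub edi, 20: edi=2-20=-18
after add ecx, 4: ecx=12+4=16
after sub edx, 1: edx=4-1=3
cmp edx, 2  (cmp 3,2)
jg top: taken
after mov edi, [ecx]: edi=M[16]=8
after xor edi, 12: edi=8^12=4
after mov edi, [ecx]: edi=M[16]=8
after xor edi, 5: edi=8^5=13
after sub edi, 20: edi=13-20=-7
after add ecx, 4: ecx=16+4=20
after sub edx, 1: edx=3-1=2
cmp edx, 2  (cmp 2,2)
jg top: not taken
after or edi, 15: edi=(-7)|15=-1
mov [0], edi → M[0]=-1
halt.

-1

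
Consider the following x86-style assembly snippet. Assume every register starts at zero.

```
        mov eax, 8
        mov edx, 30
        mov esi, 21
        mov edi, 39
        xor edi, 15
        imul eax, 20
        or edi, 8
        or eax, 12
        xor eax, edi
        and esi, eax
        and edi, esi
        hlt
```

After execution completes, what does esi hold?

after mov eax, 8: eax=8
after mov edx, 30: edx=30
after mov esi, 21: esi=21
after mov edi, 39: edi=39
after xor edi, 15: edi=39^15=40
after imul eax, 20: eax=8*20=160
after or edi, 8: edi=40|8=40
after or eax, 12: eax=160|12=172
after xor eax, edi: eax=172^40=132
after and esi, eax: esi=21&132=4
after and edi, esi: edi=40&4=0
halt.

4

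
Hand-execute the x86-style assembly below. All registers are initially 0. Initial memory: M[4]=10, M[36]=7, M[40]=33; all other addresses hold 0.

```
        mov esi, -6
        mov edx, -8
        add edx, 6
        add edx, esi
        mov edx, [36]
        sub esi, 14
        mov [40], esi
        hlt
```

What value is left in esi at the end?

-20

esi=-6
edx=-8
edx=(-8)+6=-2
edx=(-2)+(-6)=-8
edx=M[36]=7
esi=(-6)-14=-20
mov [40], esi → M[40]=-20
halt.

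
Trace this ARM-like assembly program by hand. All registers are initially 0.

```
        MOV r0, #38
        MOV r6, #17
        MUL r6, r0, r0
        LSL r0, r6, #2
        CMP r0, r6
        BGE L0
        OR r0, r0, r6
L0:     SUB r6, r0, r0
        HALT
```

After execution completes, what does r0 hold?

after MOV r0, #38: r0=38
after MOV r6, #17: r6=17
after MUL r6, r0, r0: r6=38*38=1444
after LSL r0, r6, #2: r0=1444<<2=5776
CMP r0, r6  (cmp 5776,1444)
BGE L0: taken
after SUB r6, r0, r0: r6=5776-5776=0
halt.

5776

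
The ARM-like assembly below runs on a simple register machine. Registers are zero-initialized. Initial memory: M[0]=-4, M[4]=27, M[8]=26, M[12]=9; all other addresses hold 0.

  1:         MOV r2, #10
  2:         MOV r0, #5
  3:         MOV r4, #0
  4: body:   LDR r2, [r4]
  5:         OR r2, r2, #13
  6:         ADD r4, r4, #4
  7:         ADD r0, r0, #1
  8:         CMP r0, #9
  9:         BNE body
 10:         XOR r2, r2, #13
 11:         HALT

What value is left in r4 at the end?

after MOV r2, #10: r2=10
after MOV r0, #5: r0=5
after MOV r4, #0: r4=0
after LDR r2, [r4]: r2=M[0]=-4
after OR r2, r2, #13: r2=(-4)|13=-3
after ADD r4, r4, #4: r4=0+4=4
after ADD r0, r0, #1: r0=5+1=6
CMP r0, #9  (cmp 6,9)
BNE body: taken
after LDR r2, [r4]: r2=M[4]=27
after OR r2, r2, #13: r2=27|13=31
after ADD r4, r4, #4: r4=4+4=8
after ADD r0, r0, #1: r0=6+1=7
CMP r0, #9  (cmp 7,9)
BNE body: taken
after LDR r2, [r4]: r2=M[8]=26
after OR r2, r2, #13: r2=26|13=31
after ADD r4, r4, #4: r4=8+4=12
after ADD r0, r0, #1: r0=7+1=8
CMP r0, #9  (cmp 8,9)
BNE body: taken
after LDR r2, [r4]: r2=M[12]=9
after OR r2, r2, #13: r2=9|13=13
after ADD r4, r4, #4: r4=12+4=16
after ADD r0, r0, #1: r0=8+1=9
CMP r0, #9  (cmp 9,9)
BNE body: not taken
after XOR r2, r2, #13: r2=13^13=0
halt.

16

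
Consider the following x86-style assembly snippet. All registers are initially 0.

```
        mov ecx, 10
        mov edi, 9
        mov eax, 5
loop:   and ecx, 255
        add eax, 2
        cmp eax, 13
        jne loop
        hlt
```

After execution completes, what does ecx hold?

10

after mov ecx, 10: ecx=10
after mov edi, 9: edi=9
after mov eax, 5: eax=5
after and ecx, 255: ecx=10&255=10
after add eax, 2: eax=5+2=7
cmp eax, 13  (cmp 7,13)
jne loop: taken
after and ecx, 255: ecx=10&255=10
after add eax, 2: eax=7+2=9
cmp eax, 13  (cmp 9,13)
jne loop: taken
after and ecx, 255: ecx=10&255=10
after add eax, 2: eax=9+2=11
cmp eax, 13  (cmp 11,13)
jne loop: taken
after and ecx, 255: ecx=10&255=10
after add eax, 2: eax=11+2=13
cmp eax, 13  (cmp 13,13)
jne loop: not taken
halt.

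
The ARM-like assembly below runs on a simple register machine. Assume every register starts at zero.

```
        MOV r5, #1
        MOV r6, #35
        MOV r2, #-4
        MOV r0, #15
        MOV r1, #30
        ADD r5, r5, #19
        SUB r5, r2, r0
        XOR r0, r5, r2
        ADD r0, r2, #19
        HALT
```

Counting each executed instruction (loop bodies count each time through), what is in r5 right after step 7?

-19

after MOV r5, #1: r5=1
after MOV r6, #35: r6=35
after MOV r2, #-4: r2=-4
after MOV r0, #15: r0=15
after MOV r1, #30: r1=30
after ADD r5, r5, #19: r5=1+19=20
after SUB r5, r2, r0: r5=(-4)-15=-19
After step 7: r5 = -19.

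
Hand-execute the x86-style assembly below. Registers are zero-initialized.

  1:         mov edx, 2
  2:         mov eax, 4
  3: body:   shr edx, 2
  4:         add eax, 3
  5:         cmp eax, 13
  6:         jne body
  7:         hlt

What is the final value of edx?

after mov edx, 2: edx=2
after mov eax, 4: eax=4
after shr edx, 2: edx=2>>2=0
after add eax, 3: eax=4+3=7
cmp eax, 13  (cmp 7,13)
jne body: taken
after shr edx, 2: edx=0>>2=0
after add eax, 3: eax=7+3=10
cmp eax, 13  (cmp 10,13)
jne body: taken
after shr edx, 2: edx=0>>2=0
after add eax, 3: eax=10+3=13
cmp eax, 13  (cmp 13,13)
jne body: not taken
halt.

0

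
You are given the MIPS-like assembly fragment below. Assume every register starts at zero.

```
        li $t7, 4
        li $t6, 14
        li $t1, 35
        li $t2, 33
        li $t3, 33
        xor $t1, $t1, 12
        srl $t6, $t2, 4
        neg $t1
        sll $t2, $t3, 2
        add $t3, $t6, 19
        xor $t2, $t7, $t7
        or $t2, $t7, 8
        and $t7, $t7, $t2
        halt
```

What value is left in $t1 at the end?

after li $t7, 4: $t7=4
after li $t6, 14: $t6=14
after li $t1, 35: $t1=35
after li $t2, 33: $t2=33
after li $t3, 33: $t3=33
after xor $t1, $t1, 12: $t1=35^12=47
after srl $t6, $t2, 4: $t6=33>>4=2
after neg $t1: $t1=-(47)=-47
after sll $t2, $t3, 2: $t2=33<<2=132
after add $t3, $t6, 19: $t3=2+19=21
after xor $t2, $t7, $t7: $t2=4^4=0
after or $t2, $t7, 8: $t2=4|8=12
after and $t7, $t7, $t2: $t7=4&12=4
halt.

-47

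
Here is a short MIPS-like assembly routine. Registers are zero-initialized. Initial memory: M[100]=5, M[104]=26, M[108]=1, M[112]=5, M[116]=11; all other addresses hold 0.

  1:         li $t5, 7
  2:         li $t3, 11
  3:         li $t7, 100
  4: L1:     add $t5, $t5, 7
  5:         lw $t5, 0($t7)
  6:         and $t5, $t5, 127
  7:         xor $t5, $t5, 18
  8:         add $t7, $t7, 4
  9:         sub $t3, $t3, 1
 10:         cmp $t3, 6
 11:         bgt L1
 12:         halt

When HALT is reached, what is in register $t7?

after li $t5, 7: $t5=7
after li $t3, 11: $t3=11
after li $t7, 100: $t7=100
after add $t5, $t5, 7: $t5=7+7=14
after lw $t5, 0($t7): $t5=M[100]=5
after and $t5, $t5, 127: $t5=5&127=5
after xor $t5, $t5, 18: $t5=5^18=23
after add $t7, $t7, 4: $t7=100+4=104
after sub $t3, $t3, 1: $t3=11-1=10
cmp $t3, 6  (cmp 10,6)
bgt L1: taken
after add $t5, $t5, 7: $t5=23+7=30
after lw $t5, 0($t7): $t5=M[104]=26
after and $t5, $t5, 127: $t5=26&127=26
after xor $t5, $t5, 18: $t5=26^18=8
after add $t7, $t7, 4: $t7=104+4=108
after sub $t3, $t3, 1: $t3=10-1=9
cmp $t3, 6  (cmp 9,6)
bgt L1: taken
after add $t5, $t5, 7: $t5=8+7=15
after lw $t5, 0($t7): $t5=M[108]=1
after and $t5, $t5, 127: $t5=1&127=1
after xor $t5, $t5, 18: $t5=1^18=19
after add $t7, $t7, 4: $t7=108+4=112
after sub $t3, $t3, 1: $t3=9-1=8
cmp $t3, 6  (cmp 8,6)
bgt L1: taken
after add $t5, $t5, 7: $t5=19+7=26
after lw $t5, 0($t7): $t5=M[112]=5
after and $t5, $t5, 127: $t5=5&127=5
after xor $t5, $t5, 18: $t5=5^18=23
after add $t7, $t7, 4: $t7=112+4=116
after sub $t3, $t3, 1: $t3=8-1=7
cmp $t3, 6  (cmp 7,6)
bgt L1: taken
after add $t5, $t5, 7: $t5=23+7=30
after lw $t5, 0($t7): $t5=M[116]=11
after and $t5, $t5, 127: $t5=11&127=11
after xor $t5, $t5, 18: $t5=11^18=25
after add $t7, $t7, 4: $t7=116+4=120
after sub $t3, $t3, 1: $t3=7-1=6
cmp $t3, 6  (cmp 6,6)
bgt L1: not taken
halt.

120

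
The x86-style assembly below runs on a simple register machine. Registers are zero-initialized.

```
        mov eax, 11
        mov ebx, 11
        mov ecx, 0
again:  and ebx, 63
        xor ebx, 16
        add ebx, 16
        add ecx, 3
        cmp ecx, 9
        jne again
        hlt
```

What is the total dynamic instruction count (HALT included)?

after mov eax, 11: eax=11
after mov ebx, 11: ebx=11
after mov ecx, 0: ecx=0
after and ebx, 63: ebx=11&63=11
after xor ebx, 16: ebx=11^16=27
after add ebx, 16: ebx=27+16=43
after add ecx, 3: ecx=0+3=3
cmp ecx, 9  (cmp 3,9)
jne again: taken
after and ebx, 63: ebx=43&63=43
after xor ebx, 16: ebx=43^16=59
after add ebx, 16: ebx=59+16=75
after add ecx, 3: ecx=3+3=6
cmp ecx, 9  (cmp 6,9)
jne again: taken
after and ebx, 63: ebx=75&63=11
after xor ebx, 16: ebx=11^16=27
after add ebx, 16: ebx=27+16=43
after add ecx, 3: ecx=6+3=9
cmp ecx, 9  (cmp 9,9)
jne again: not taken
halt.
Total executed instructions: 22.

22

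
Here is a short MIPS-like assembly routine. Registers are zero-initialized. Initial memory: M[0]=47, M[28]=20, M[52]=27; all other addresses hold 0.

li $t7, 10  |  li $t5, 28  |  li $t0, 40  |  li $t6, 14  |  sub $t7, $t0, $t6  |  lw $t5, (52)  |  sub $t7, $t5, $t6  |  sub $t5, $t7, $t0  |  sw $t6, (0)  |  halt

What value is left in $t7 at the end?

li $t7, 10 → $t7=10
li $t5, 28 → $t5=28
li $t0, 40 → $t0=40
li $t6, 14 → $t6=14
sub $t7, $t0, $t6 → $t7=40-14=26
lw $t5, (52) → $t5=M[52]=27
sub $t7, $t5, $t6 → $t7=27-14=13
sub $t5, $t7, $t0 → $t5=13-40=-27
sw $t6, (0) → M[0]=14
halt.

13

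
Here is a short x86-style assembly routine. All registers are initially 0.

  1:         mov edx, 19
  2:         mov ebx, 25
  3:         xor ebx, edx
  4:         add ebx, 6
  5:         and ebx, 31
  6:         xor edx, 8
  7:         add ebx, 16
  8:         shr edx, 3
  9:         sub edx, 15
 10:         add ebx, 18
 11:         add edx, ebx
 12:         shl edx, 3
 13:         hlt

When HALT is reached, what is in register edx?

304

edx=19
ebx=25
ebx=25^19=10
ebx=10+6=16
ebx=16&31=16
edx=19^8=27
ebx=16+16=32
edx=27>>3=3
edx=3-15=-12
ebx=32+18=50
edx=(-12)+50=38
edx=38<<3=304
halt.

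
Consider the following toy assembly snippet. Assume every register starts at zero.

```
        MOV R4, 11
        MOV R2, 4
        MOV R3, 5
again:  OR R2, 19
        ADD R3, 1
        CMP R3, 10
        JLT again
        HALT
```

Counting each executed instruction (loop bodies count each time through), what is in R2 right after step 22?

R4=11
R2=4
R3=5
R2=4|19=23
R3=5+1=6
CMP R3, 10  (cmp 6,10)
JLT again: taken
R2=23|19=23
R3=6+1=7
CMP R3, 10  (cmp 7,10)
JLT again: taken
R2=23|19=23
R3=7+1=8
CMP R3, 10  (cmp 8,10)
JLT again: taken
R2=23|19=23
R3=8+1=9
CMP R3, 10  (cmp 9,10)
JLT again: taken
R2=23|19=23
R3=9+1=10
CMP R3, 10  (cmp 10,10)
After step 22: R2 = 23.

23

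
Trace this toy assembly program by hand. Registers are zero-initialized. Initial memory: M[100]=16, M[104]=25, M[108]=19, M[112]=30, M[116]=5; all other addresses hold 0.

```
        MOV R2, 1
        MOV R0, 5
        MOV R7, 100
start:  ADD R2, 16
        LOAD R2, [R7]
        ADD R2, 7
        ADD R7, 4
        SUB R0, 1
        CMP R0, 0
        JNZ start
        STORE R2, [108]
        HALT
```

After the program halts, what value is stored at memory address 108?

12

R2=1
R0=5
R7=100
R2=1+16=17
R2=M[100]=16
R2=16+7=23
R7=100+4=104
R0=5-1=4
CMP R0, 0  (cmp 4,0)
JNZ start: taken
R2=23+16=39
R2=M[104]=25
R2=25+7=32
R7=104+4=108
R0=4-1=3
CMP R0, 0  (cmp 3,0)
JNZ start: taken
R2=32+16=48
R2=M[108]=19
R2=19+7=26
R7=108+4=112
R0=3-1=2
CMP R0, 0  (cmp 2,0)
JNZ start: taken
R2=26+16=42
R2=M[112]=30
R2=30+7=37
R7=112+4=116
R0=2-1=1
CMP R0, 0  (cmp 1,0)
JNZ start: taken
R2=37+16=53
R2=M[116]=5
R2=5+7=12
R7=116+4=120
R0=1-1=0
CMP R0, 0  (cmp 0,0)
JNZ start: not taken
STORE R2, [108] → M[108]=12
halt.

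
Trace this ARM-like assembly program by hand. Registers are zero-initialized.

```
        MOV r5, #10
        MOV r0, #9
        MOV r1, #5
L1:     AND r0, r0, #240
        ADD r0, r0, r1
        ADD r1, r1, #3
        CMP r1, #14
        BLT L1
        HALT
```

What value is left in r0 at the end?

after MOV r5, #10: r5=10
after MOV r0, #9: r0=9
after MOV r1, #5: r1=5
after AND r0, r0, #240: r0=9&240=0
after ADD r0, r0, r1: r0=0+5=5
after ADD r1, r1, #3: r1=5+3=8
CMP r1, #14  (cmp 8,14)
BLT L1: taken
after AND r0, r0, #240: r0=5&240=0
after ADD r0, r0, r1: r0=0+8=8
after ADD r1, r1, #3: r1=8+3=11
CMP r1, #14  (cmp 11,14)
BLT L1: taken
after AND r0, r0, #240: r0=8&240=0
after ADD r0, r0, r1: r0=0+11=11
after ADD r1, r1, #3: r1=11+3=14
CMP r1, #14  (cmp 14,14)
BLT L1: not taken
halt.

11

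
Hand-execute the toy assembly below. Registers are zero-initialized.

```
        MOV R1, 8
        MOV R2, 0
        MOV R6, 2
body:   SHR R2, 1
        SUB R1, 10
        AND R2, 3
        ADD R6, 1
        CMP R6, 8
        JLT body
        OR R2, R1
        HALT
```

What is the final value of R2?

MOV R1, 8 → R1=8
MOV R2, 0 → R2=0
MOV R6, 2 → R6=2
SHR R2, 1 → R2=0>>1=0
SUB R1, 10 → R1=8-10=-2
AND R2, 3 → R2=0&3=0
ADD R6, 1 → R6=2+1=3
CMP R6, 8  (cmp 3,8)
JLT body: taken
SHR R2, 1 → R2=0>>1=0
SUB R1, 10 → R1=(-2)-10=-12
AND R2, 3 → R2=0&3=0
ADD R6, 1 → R6=3+1=4
CMP R6, 8  (cmp 4,8)
JLT body: taken
SHR R2, 1 → R2=0>>1=0
SUB R1, 10 → R1=(-12)-10=-22
AND R2, 3 → R2=0&3=0
ADD R6, 1 → R6=4+1=5
CMP R6, 8  (cmp 5,8)
JLT body: taken
SHR R2, 1 → R2=0>>1=0
SUB R1, 10 → R1=(-22)-10=-32
AND R2, 3 → R2=0&3=0
ADD R6, 1 → R6=5+1=6
CMP R6, 8  (cmp 6,8)
JLT body: taken
SHR R2, 1 → R2=0>>1=0
SUB R1, 10 → R1=(-32)-10=-42
AND R2, 3 → R2=0&3=0
ADD R6, 1 → R6=6+1=7
CMP R6, 8  (cmp 7,8)
JLT body: taken
SHR R2, 1 → R2=0>>1=0
SUB R1, 10 → R1=(-42)-10=-52
AND R2, 3 → R2=0&3=0
ADD R6, 1 → R6=7+1=8
CMP R6, 8  (cmp 8,8)
JLT body: not taken
OR R2, R1 → R2=0|(-52)=-52
halt.

-52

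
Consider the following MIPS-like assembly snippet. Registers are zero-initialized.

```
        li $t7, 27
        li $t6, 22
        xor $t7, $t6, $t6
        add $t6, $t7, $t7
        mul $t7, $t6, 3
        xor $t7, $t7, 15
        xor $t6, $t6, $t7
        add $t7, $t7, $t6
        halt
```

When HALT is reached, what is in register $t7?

30

$t7=27
$t6=22
$t7=22^22=0
$t6=0+0=0
$t7=0*3=0
$t7=0^15=15
$t6=0^15=15
$t7=15+15=30
halt.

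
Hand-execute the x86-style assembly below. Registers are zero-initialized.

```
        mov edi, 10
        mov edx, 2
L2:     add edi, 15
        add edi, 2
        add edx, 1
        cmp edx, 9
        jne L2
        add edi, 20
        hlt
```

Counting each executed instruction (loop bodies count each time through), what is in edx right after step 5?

3

edi=10
edx=2
edi=10+15=25
edi=25+2=27
edx=2+1=3
After step 5: edx = 3.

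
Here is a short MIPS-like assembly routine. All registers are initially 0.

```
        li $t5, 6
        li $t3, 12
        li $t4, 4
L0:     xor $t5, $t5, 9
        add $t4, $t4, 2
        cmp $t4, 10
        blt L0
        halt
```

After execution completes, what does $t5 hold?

15

li $t5, 6 → $t5=6
li $t3, 12 → $t3=12
li $t4, 4 → $t4=4
xor $t5, $t5, 9 → $t5=6^9=15
add $t4, $t4, 2 → $t4=4+2=6
cmp $t4, 10  (cmp 6,10)
blt L0: taken
xor $t5, $t5, 9 → $t5=15^9=6
add $t4, $t4, 2 → $t4=6+2=8
cmp $t4, 10  (cmp 8,10)
blt L0: taken
xor $t5, $t5, 9 → $t5=6^9=15
add $t4, $t4, 2 → $t4=8+2=10
cmp $t4, 10  (cmp 10,10)
blt L0: not taken
halt.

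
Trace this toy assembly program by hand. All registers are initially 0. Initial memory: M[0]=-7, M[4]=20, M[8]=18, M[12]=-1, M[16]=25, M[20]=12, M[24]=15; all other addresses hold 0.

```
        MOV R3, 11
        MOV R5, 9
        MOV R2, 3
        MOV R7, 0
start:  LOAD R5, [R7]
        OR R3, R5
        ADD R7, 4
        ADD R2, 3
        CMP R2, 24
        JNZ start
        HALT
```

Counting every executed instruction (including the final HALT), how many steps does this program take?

after MOV R3, 11: R3=11
after MOV R5, 9: R5=9
after MOV R2, 3: R2=3
after MOV R7, 0: R7=0
after LOAD R5, [R7]: R5=M[0]=-7
after OR R3, R5: R3=11|(-7)=-5
after ADD R7, 4: R7=0+4=4
after ADD R2, 3: R2=3+3=6
CMP R2, 24  (cmp 6,24)
JNZ start: taken
after LOAD R5, [R7]: R5=M[4]=20
after OR R3, R5: R3=(-5)|20=-1
after ADD R7, 4: R7=4+4=8
after ADD R2, 3: R2=6+3=9
CMP R2, 24  (cmp 9,24)
JNZ start: taken
after LOAD R5, [R7]: R5=M[8]=18
after OR R3, R5: R3=(-1)|18=-1
after ADD R7, 4: R7=8+4=12
after ADD R2, 3: R2=9+3=12
CMP R2, 24  (cmp 12,24)
JNZ start: taken
after LOAD R5, [R7]: R5=M[12]=-1
after OR R3, R5: R3=(-1)|(-1)=-1
after ADD R7, 4: R7=12+4=16
after ADD R2, 3: R2=12+3=15
CMP R2, 24  (cmp 15,24)
JNZ start: taken
after LOAD R5, [R7]: R5=M[16]=25
after OR R3, R5: R3=(-1)|25=-1
after ADD R7, 4: R7=16+4=20
after ADD R2, 3: R2=15+3=18
CMP R2, 24  (cmp 18,24)
JNZ start: taken
after LOAD R5, [R7]: R5=M[20]=12
after OR R3, R5: R3=(-1)|12=-1
after ADD R7, 4: R7=20+4=24
after ADD R2, 3: R2=18+3=21
CMP R2, 24  (cmp 21,24)
JNZ start: taken
after LOAD R5, [R7]: R5=M[24]=15
after OR R3, R5: R3=(-1)|15=-1
after ADD R7, 4: R7=24+4=28
after ADD R2, 3: R2=21+3=24
CMP R2, 24  (cmp 24,24)
JNZ start: not taken
halt.
Total executed instructions: 47.

47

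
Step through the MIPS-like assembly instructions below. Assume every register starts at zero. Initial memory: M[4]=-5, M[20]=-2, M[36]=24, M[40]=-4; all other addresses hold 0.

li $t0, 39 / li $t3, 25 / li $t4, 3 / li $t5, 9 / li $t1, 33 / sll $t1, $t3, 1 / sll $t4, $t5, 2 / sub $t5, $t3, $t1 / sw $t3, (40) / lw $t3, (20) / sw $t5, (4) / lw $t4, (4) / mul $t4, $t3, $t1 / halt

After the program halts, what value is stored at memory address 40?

25

$t0=39
$t3=25
$t4=3
$t5=9
$t1=33
$t1=25<<1=50
$t4=9<<2=36
$t5=25-50=-25
sw $t3, (40) → M[40]=25
$t3=M[20]=-2
sw $t5, (4) → M[4]=-25
$t4=M[4]=-25
$t4=(-2)*50=-100
halt.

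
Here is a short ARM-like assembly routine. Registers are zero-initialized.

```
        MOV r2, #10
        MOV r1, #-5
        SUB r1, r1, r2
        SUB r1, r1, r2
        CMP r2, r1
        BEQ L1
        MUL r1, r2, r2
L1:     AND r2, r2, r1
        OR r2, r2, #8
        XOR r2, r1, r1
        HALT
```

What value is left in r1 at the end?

100

after MOV r2, #10: r2=10
after MOV r1, #-5: r1=-5
after SUB r1, r1, r2: r1=(-5)-10=-15
after SUB r1, r1, r2: r1=(-15)-10=-25
CMP r2, r1  (cmp 10,-25)
BEQ L1: not taken
after MUL r1, r2, r2: r1=10*10=100
after AND r2, r2, r1: r2=10&100=0
after OR r2, r2, #8: r2=0|8=8
after XOR r2, r1, r1: r2=100^100=0
halt.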